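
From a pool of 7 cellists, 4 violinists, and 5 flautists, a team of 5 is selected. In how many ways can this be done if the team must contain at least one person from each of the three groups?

Unrestricted: C(16,5) = 4368 ways to pick any 5 of the 16.
Subtract selections that omit an entire group: no cellists → C(9,5) = 126; no violinists → C(12,5) = 792; no flautists → C(11,5) = 462.
Add back selections omitting two groups (i.e. drawn from a single group): C(7,5) + C(4,5) + C(5,5) = 22.
By inclusion–exclusion: 4368 − 1380 + 22 = 3010.

3010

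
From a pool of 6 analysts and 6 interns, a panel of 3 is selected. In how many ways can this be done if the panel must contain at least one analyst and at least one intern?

Total 3-person selections from all 12: C(12,3) = 220.
Selections missing a whole group: no analysts → C(6,3) = 20; no interns → C(6,3) = 20.
Both groups omitted at once is impossible, so 220 − 40 = 180.

180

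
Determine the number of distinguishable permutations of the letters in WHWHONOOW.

WHWHONOOW has 9 letters with H appearing twice, O appearing 3 times, and W appearing 3 times.
Dividing 9! = 362880 by 3!·3!·2! = 72 for the repeated letters gives 5040.

5040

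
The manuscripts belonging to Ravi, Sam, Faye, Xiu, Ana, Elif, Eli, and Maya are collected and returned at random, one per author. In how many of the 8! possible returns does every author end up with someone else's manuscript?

This is the derangement count D_8: permutations of 8 items with no fixed point.
By inclusion–exclusion this is Σ_{j=0}^{8} (−1)^j C(8,j)·(8−j)!.
Computing: 40320 − 40320 + 20160 − 6720 + 1680 − 336 + 56 − 8 + 1 = 14833.

14833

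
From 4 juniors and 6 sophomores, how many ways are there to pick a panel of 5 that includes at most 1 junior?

66

Split by how many juniors are chosen (0 through 1).
Sum: C(4,0)·C(6,5) + C(4,1)·C(6,4) = 6 + 60 = 66.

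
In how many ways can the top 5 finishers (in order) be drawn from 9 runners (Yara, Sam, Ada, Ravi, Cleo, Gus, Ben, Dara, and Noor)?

This is an ordered selection of 5 from 9: P(9,5).
That gives 9 × 8 × 7 × 6 × 5 = 15120.

15120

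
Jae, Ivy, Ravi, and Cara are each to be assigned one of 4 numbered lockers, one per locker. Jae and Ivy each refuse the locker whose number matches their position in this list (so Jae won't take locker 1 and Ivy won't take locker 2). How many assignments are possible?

14

Let Aᵢ (for i ∈ {1, 2}) be the placements that put person i in their forbidden locker. Any j of these fix j positions, leaving (4−j)! ways to fill the rest, and there are C(2,j) ways to pick which j.
By inclusion–exclusion, the number of valid placements is Σ_{j=0}^{2} (−1)^j C(2,j)·(4−j)!.
Computing: 24 − 12 + 2 = 14.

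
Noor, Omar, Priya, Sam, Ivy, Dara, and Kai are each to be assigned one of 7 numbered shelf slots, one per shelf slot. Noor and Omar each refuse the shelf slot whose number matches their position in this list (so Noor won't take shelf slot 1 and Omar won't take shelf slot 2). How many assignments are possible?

Let Aᵢ (for i ∈ {1, 2}) be the placements that put person i in their forbidden shelf slot. Any j of these fix j positions, leaving (7−j)! ways to fill the rest, and there are C(2,j) ways to pick which j.
By inclusion–exclusion, the number of valid placements is Σ_{j=0}^{2} (−1)^j C(2,j)·(7−j)!.
Computing: 5040 − 1440 + 120 = 3720.

3720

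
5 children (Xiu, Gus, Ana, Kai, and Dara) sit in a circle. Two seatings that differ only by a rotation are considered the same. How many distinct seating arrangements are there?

24

Fix one person's seat to break rotational symmetry; the remaining 4 people can be arranged in (4)! = 24 ways.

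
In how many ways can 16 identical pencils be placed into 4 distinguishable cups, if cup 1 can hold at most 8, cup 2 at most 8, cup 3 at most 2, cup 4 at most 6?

105

By stars and bars, unrestricted non-negative solutions to x_1+…+x_4 = 16 number C(16+3,3) = 969.
Subtract solutions that violate a single cap (substitute x_i' = x_i − (cap_i+1)): x_1 ≥ 9 gives C(10,3) = 120; x_2 ≥ 9 gives C(10,3) = 120; x_3 ≥ 3 gives C(16,3) = 560; x_4 ≥ 7 gives C(12,3) = 220. Together 1020.
Add back pairs where two caps are both exceeded: 0 + 35 + 1 + 35 + 1 + 84 = 156.
By inclusion–exclusion the count is 969 − 1020 + 156 = 105.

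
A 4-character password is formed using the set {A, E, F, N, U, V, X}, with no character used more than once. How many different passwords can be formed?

840

This is a permutation of 4 out of 7: P(7,4) = 7!/3!.
7 × 6 × 5 × 4 = 840.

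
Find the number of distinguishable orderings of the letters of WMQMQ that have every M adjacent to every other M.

Treat the 2 copies of M as a single block. The multiset to arrange is then {MM, Q, Q, W}, 4 items in all.
That gives (4)!/(2!) = 12 arrangements.

12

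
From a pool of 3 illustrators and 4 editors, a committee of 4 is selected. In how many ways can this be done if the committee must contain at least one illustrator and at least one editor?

Unrestricted: C(7,4) = 35 ways to pick any 4 of the 7.
Selections missing a whole group: no illustrators → C(4,4) = 1; no editors → C(3,4) = 0.
Both groups omitted at once is impossible, so 35 − 1 = 34.

34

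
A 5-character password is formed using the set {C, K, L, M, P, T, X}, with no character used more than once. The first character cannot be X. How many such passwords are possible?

2160

The first character has 7−1 = 6 choices (anything except X).
The remaining 4 characters are filled from the other 6 symbols without repetition: 6 × 5 × 4 × 3 = 360.
Total: 6 × 360 = 2160.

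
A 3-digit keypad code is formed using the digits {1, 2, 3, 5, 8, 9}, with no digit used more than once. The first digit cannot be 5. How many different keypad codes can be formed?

The first digit has 6−1 = 5 choices (anything except 5).
The remaining 2 digits are filled from the other 5 symbols without repetition: 5 × 4 = 20.
Total: 5 × 20 = 100.

100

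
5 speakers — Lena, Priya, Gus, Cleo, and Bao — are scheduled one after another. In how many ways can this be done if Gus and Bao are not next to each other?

Of the 5! = 120 arrangements, those with Gus and Bao adjacent number 2 × 4! = 48 (treat the pair as a block with 2 internal orders).
Complementary counting: 120 − 48 = 72.

72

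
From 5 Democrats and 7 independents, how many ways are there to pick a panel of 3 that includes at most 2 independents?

185

Split by how many independents are chosen (0 through 2).
Sum: C(7,0)·C(5,3) + C(7,1)·C(5,2) + C(7,2)·C(5,1) = 10 + 70 + 105 = 185.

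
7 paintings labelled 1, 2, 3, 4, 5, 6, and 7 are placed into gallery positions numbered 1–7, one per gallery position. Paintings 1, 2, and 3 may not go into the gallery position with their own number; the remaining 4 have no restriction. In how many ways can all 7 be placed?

3216

Let Aᵢ (for i ∈ {1, 2, 3}) be the placements that put painting i in its forbidden gallery position. Any j of these fix j positions, leaving (7−j)! ways to fill the rest, and there are C(3,j) ways to pick which j.
By inclusion–exclusion, the number of valid placements is Σ_{j=0}^{3} (−1)^j C(3,j)·(7−j)!.
Computing: 5040 − 2160 + 360 − 24 = 3216.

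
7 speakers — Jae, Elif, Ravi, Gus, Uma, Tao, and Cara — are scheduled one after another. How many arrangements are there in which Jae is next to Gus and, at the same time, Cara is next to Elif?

Treat {Jae,Gus} as one block (2 orders) and {Cara,Elif} as another (2 orders).
That leaves 5 units to arrange: 2 × 2 × 5! = 4 × 120 = 480.

480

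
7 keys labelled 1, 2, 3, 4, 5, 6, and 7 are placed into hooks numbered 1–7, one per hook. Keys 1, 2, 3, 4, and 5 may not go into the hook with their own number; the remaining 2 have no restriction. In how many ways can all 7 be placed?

2428

Let Aᵢ (for 1 ≤ i ≤ 5) be the placements that put key i in its forbidden hook. Any j of these fix j positions, leaving (7−j)! ways to fill the rest, and there are C(5,j) ways to pick which j.
By inclusion–exclusion, the number of valid placements is Σ_{j=0}^{5} (−1)^j C(5,j)·(7−j)!.
Computing: 5040 − 3600 + 1200 − 240 + 30 − 2 = 2428.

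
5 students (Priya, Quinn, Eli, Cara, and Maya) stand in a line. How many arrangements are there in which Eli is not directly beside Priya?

There are 5! = 120 arrangements in all. If Eli and Priya are adjacent, merging them into one block gives 2·(4)! = 48 arrangements.
Complementary counting: 120 − 48 = 72.

72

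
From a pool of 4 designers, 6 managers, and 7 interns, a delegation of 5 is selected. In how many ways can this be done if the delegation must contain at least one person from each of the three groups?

Unrestricted: C(17,5) = 6188 ways to pick any 5 of the 17.
Selections missing a whole group: no designers → C(13,5) = 1287; no managers → C(11,5) = 462; no interns → C(10,5) = 252.
Add back selections omitting two groups (i.e. drawn from a single group): C(4,5) + C(6,5) + C(7,5) = 27.
By inclusion–exclusion: 6188 − 2001 + 27 = 4214.

4214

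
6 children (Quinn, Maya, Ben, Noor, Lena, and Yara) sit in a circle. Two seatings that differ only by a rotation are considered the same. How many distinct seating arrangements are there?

120

Seat Quinn anywhere (absorbing the rotational symmetry), then permute the other 5: (5)! = 120.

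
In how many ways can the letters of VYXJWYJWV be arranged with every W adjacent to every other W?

Treat the 2 copies of W as a single block. The multiset to arrange is then {WW, J, J, V, V, X, Y, Y}, 8 items in all.
That gives (8)!/(2!·2!·2!) = 5040 arrangements.

5040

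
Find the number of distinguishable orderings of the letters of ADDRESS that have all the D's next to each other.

Treat the 2 copies of D as a single block. The multiset to arrange is then {DD, A, E, R, S, S}, 6 items in all.
That gives (6)!/(2!) = 360 arrangements.

360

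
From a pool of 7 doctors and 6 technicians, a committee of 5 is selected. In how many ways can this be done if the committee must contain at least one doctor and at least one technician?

1260

Total 5-person selections from all 13: C(13,5) = 1287.
Subtract selections that omit an entire group: no doctors → C(6,5) = 6; no technicians → C(7,5) = 21.
Both groups omitted at once is impossible, so 1287 − 27 = 1260.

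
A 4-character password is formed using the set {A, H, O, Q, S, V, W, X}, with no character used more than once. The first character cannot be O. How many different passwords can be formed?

1470

The first character has 8−1 = 7 choices (anything except O).
The remaining 3 characters are filled from the other 7 symbols without repetition: 7 × 6 × 5 = 210.
Total: 7 × 210 = 1470.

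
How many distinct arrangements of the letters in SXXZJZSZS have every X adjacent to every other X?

Treat the 2 copies of X as a single block. The multiset to arrange is then {XX, J, S, S, S, Z, Z, Z}, 8 items in all.
That gives (8)!/(3!·3!) = 1120 arrangements.

1120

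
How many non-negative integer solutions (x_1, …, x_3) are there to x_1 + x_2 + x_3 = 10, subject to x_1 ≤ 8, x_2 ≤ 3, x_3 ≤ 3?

By stars and bars, unrestricted non-negative solutions to x_1+…+x_3 = 10 number C(10+2,2) = 66.
Subtract solutions that violate a single cap (substitute x_i' = x_i − (cap_i+1)): x_1 ≥ 9 gives C(3,2) = 3; x_2 ≥ 4 gives C(8,2) = 28; x_3 ≥ 4 gives C(8,2) = 28. Together 59.
Add back pairs where two caps are both exceeded: 0 + 0 + 6 = 6.
By inclusion–exclusion the count is 66 − 59 + 6 = 13.

13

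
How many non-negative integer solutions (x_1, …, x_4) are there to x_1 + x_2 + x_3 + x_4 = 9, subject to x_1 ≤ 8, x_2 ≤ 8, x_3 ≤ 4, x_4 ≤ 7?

Ignoring the caps, the number of non-negative solutions to x_1+…+x_4 = 9 is C(12,3) = 220.
Subtract solutions that violate a single cap (substitute x_i' = x_i − (cap_i+1)): x_1 ≥ 9 gives C(3,3) = 1; x_2 ≥ 9 gives C(3,3) = 1; x_3 ≥ 5 gives C(7,3) = 35; x_4 ≥ 8 gives C(4,3) = 4. Together 41.
No two caps can be exceeded simultaneously, so the pair terms are all 0.
By inclusion–exclusion the count is 220 − 41 + 0 = 179.

179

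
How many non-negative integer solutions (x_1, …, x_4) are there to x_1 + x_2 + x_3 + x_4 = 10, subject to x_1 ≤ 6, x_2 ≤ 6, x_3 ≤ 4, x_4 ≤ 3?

Without the upper bounds there are C(13,3) = 286 ways to split 10 among 4 variables.
Subtract solutions that violate a single cap (substitute x_i' = x_i − (cap_i+1)): x_1 ≥ 7 gives C(6,3) = 20; x_2 ≥ 7 gives C(6,3) = 20; x_3 ≥ 5 gives C(8,3) = 56; x_4 ≥ 4 gives C(9,3) = 84. Together 180.
Add back pairs where two caps are both exceeded: 0 + 0 + 0 + 0 + 0 + 4 = 4.
By inclusion–exclusion the count is 286 − 180 + 4 = 110.

110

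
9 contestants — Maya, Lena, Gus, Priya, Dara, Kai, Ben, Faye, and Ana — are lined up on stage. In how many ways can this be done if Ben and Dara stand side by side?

Treat {Ben, Dara} as a single unit. There are 8 units to order, and the pair itself can be ordered 2 ways.
So the count is 2·(8)! = 80640.

80640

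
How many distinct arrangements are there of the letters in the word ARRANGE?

1260

The 7 letters of ARRANGE have repeats: A appearing twice and R appearing twice.
Dividing 7! = 5040 by 2!·2! = 4 for the repeated letters gives 1260.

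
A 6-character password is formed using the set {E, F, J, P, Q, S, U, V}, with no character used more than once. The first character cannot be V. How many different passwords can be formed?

17640

The first character has 8−1 = 7 choices (anything except V).
The remaining 5 characters are filled from the other 7 symbols without repetition: 7 × 6 × 5 × 4 × 3 = 2520.
Total: 7 × 2520 = 17640.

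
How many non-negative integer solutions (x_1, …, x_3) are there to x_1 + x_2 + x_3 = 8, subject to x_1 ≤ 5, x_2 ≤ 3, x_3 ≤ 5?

Ignoring the caps, the number of non-negative solutions to x_1+…+x_3 = 8 is C(10,2) = 45.
Subtract solutions that violate a single cap (substitute x_i' = x_i − (cap_i+1)): x_1 ≥ 6 gives C(4,2) = 6; x_2 ≥ 4 gives C(6,2) = 15; x_3 ≥ 6 gives C(4,2) = 6. Together 27.
No two caps can be exceeded simultaneously, so the pair terms are all 0.
By inclusion–exclusion the count is 45 − 27 + 0 = 18.

18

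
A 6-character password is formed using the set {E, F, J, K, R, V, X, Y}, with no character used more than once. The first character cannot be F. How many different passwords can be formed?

17640

The first character has 8−1 = 7 choices (anything except F).
The remaining 5 characters are filled from the other 7 symbols without repetition: 7 × 6 × 5 × 4 × 3 = 2520.
Total: 7 × 2520 = 17640.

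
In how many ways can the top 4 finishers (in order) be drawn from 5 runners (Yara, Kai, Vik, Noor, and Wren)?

120

There are 5 choices for 1st place, 4 for 2nd, and so on down to 2 for position 4.
That gives 5 × 4 × 3 × 2 = 120.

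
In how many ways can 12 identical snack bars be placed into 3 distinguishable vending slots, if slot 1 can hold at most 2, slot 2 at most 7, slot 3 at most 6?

9

Ignoring the caps, the number of non-negative solutions to x_1+…+x_3 = 12 is C(14,2) = 91.
Subtract solutions that violate a single cap (substitute x_i' = x_i − (cap_i+1)): x_1 ≥ 3 gives C(11,2) = 55; x_2 ≥ 8 gives C(6,2) = 15; x_3 ≥ 7 gives C(7,2) = 21. Together 91.
Add back pairs where two caps are both exceeded: 3 + 6 + 0 = 9.
By inclusion–exclusion the count is 91 − 91 + 9 = 9.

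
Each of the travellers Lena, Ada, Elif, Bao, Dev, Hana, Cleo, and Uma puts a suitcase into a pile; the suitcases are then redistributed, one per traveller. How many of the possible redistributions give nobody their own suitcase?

14833

This is the derangement count D_8: permutations of 8 items with no fixed point.
By inclusion–exclusion this is Σ_{j=0}^{8} (−1)^j C(8,j)·(8−j)!.
Computing: 40320 − 40320 + 20160 − 6720 + 1680 − 336 + 56 − 8 + 1 = 14833.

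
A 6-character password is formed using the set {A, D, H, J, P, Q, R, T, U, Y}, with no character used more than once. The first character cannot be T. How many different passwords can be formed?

The first character has 10−1 = 9 choices (anything except T).
The remaining 5 characters are filled from the other 9 symbols without repetition: 9 × 8 × 7 × 6 × 5 = 15120.
Total: 9 × 15120 = 136080.

136080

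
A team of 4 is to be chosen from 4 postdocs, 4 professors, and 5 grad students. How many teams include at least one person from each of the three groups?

400

With no constraint there are C(13,4) = 715 possible selections.
Selections missing a whole group: no postdocs → C(9,4) = 126; no professors → C(9,4) = 126; no grad students → C(8,4) = 70.
Add back selections omitting two groups (i.e. drawn from a single group): C(4,4) + C(4,4) + C(5,4) = 7.
By inclusion–exclusion: 715 − 322 + 7 = 400.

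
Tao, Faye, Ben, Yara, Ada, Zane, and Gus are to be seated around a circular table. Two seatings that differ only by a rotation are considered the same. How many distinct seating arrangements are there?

Fix one person's seat to break rotational symmetry; the remaining 6 people can be arranged in (6)! = 720 ways.

720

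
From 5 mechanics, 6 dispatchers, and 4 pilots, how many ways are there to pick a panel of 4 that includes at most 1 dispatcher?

Split by how many dispatchers are chosen (0 through 1).
Sum: C(6,0)·C(9,4) + C(6,1)·C(9,3) = 126 + 504 = 630.

630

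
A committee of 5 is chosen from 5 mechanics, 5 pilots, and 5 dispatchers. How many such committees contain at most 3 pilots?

Split by how many pilots are chosen (0 through 3).
Sum: C(5,0)·C(10,5) + C(5,1)·C(10,4) + C(5,2)·C(10,3) + C(5,3)·C(10,2) = 252 + 1050 + 1200 + 450 = 2952.

2952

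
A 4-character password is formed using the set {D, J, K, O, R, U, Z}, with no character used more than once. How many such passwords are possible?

840

With no repetition, fill the 4 characters in order: 7 choices, then 6, down to 4.
7 × 6 × 5 × 4 = 840.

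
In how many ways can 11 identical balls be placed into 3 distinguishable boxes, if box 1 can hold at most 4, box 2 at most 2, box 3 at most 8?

9

By stars and bars, unrestricted non-negative solutions to x_1+…+x_3 = 11 number C(11+2,2) = 78.
Subtract solutions that violate a single cap (substitute x_i' = x_i − (cap_i+1)): x_1 ≥ 5 gives C(8,2) = 28; x_2 ≥ 3 gives C(10,2) = 45; x_3 ≥ 9 gives C(4,2) = 6. Together 79.
Add back pairs where two caps are both exceeded: 10 + 0 + 0 = 10.
By inclusion–exclusion the count is 78 − 79 + 10 = 9.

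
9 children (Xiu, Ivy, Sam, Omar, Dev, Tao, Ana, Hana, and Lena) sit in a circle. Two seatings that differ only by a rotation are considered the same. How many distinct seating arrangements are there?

40320

Fix one person's seat to break rotational symmetry; the remaining 8 people can be arranged in (8)! = 40320 ways.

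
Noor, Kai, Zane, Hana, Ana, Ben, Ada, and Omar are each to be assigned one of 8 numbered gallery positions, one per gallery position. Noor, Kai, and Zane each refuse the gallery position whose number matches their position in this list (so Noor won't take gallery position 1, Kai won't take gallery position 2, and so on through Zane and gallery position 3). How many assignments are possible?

27240

Let Aᵢ (for i ∈ {1, 2, 3}) be the placements that put person i in their forbidden gallery position. Any j of these fix j positions, leaving (8−j)! ways to fill the rest, and there are C(3,j) ways to pick which j.
By inclusion–exclusion, the number of valid placements is Σ_{j=0}^{3} (−1)^j C(3,j)·(8−j)!.
Computing: 40320 − 15120 + 2160 − 120 = 27240.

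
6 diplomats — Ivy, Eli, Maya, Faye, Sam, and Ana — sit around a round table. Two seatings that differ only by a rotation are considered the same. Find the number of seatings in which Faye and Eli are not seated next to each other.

72

All circular seatings of 6 people number (5)! = 120.
Those with Faye next to Eli: fuse the pair into one unit and seat 5 units around a circle — 2·(4)! = 48.
Subtracting, 120 − 48 = 72.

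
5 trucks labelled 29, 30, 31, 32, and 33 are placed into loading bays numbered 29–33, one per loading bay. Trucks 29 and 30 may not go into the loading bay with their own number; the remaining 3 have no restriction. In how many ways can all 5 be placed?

Let Aᵢ (for i ∈ {29, 30}) be the placements that put truck i in its forbidden loading bay. Any j of these fix j positions, leaving (5−j)! ways to fill the rest, and there are C(2,j) ways to pick which j.
By inclusion–exclusion, the number of valid placements is Σ_{j=0}^{2} (−1)^j C(2,j)·(5−j)!.
Computing: 120 − 48 + 6 = 78.

78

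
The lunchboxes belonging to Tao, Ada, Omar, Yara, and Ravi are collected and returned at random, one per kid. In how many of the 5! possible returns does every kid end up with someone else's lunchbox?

Count assignments avoiding every fixed point. For any j of the 5 kids fixed to their own lunchbox, the other 5−j can be arranged in (5−j)! ways.
By inclusion–exclusion this is Σ_{j=0}^{5} (−1)^j C(5,j)·(5−j)!.
Computing: 120 − 120 + 60 − 20 + 5 − 1 = 44.

44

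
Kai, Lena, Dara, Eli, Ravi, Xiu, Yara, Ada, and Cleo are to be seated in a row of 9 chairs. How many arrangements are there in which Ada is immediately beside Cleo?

80640

Treat {Ada, Cleo} as a single unit. There are 8 units to order, and the pair itself can be ordered 2 ways.
That gives 2 × 8! = 2 × 40320 = 80640.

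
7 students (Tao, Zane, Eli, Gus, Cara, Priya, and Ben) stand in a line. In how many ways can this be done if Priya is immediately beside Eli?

1440

Glue Priya and Eli into one block (2 internal orders), leaving 6 units to arrange in a row.
That gives 2 × 6! = 2 × 720 = 1440.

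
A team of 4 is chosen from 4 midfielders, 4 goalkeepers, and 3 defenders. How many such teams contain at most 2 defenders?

Split by how many defenders are chosen (0 through 2).
Sum: C(3,0)·C(8,4) + C(3,1)·C(8,3) + C(3,2)·C(8,2) = 70 + 168 + 84 = 322.

322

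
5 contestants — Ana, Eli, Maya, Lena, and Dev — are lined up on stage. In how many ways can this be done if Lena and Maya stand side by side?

Glue Lena and Maya into one block (2 internal orders), leaving 4 units to arrange in a row.
That gives 2 × 4! = 2 × 24 = 48.

48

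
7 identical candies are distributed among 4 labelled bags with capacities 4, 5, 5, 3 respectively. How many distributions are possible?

82

By stars and bars, unrestricted non-negative solutions to x_1+…+x_4 = 7 number C(7+3,3) = 120.
Subtract solutions that violate a single cap (substitute x_i' = x_i − (cap_i+1)): x_1 ≥ 5 gives C(5,3) = 10; x_2 ≥ 6 gives C(4,3) = 4; x_3 ≥ 6 gives C(4,3) = 4; x_4 ≥ 4 gives C(6,3) = 20. Together 38.
No two caps can be exceeded simultaneously, so the pair terms are all 0.
By inclusion–exclusion the count is 120 − 38 + 0 = 82.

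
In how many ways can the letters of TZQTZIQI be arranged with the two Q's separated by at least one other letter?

1890

Total arrangements of TZQTZIQI: 8!/(2!·2!·2!·2!) = 2520.
Arrangements with the Q's together: treat QQ as one letter, giving (7)!/(2!·2!·2!) = 630.
Subtracting, 2520 − 630 = 1890 arrangements keep the Q's apart.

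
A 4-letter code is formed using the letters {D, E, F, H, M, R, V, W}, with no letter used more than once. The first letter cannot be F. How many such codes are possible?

The first letter has 8−1 = 7 choices (anything except F).
The remaining 3 letters are filled from the other 7 symbols without repetition: 7 × 6 × 5 = 210.
Total: 7 × 210 = 1470.

1470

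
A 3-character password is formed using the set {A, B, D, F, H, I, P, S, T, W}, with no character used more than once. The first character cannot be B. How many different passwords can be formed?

648

The first character has 10−1 = 9 choices (anything except B).
The remaining 2 characters are filled from the other 9 symbols without repetition: 9 × 8 = 72.
Total: 9 × 72 = 648.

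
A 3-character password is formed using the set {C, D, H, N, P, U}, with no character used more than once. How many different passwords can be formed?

120

Choose and order 3 of the 6 symbols: the first character has 6 options, the next 5, then 4.
That product is 6 × 5 × 4 = 120.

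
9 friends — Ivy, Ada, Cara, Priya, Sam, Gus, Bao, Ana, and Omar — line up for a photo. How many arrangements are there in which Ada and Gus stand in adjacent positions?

Treat {Ada, Gus} as a single unit. There are 8 units to order, and the pair itself can be ordered 2 ways.
So the count is 2·(8)! = 80640.

80640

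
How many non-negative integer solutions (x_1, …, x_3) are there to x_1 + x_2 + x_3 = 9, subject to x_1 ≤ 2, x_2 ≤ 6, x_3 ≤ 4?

9

By stars and bars, unrestricted non-negative solutions to x_1+…+x_3 = 9 number C(9+2,2) = 55.
Subtract solutions that violate a single cap (substitute x_i' = x_i − (cap_i+1)): x_1 ≥ 3 gives C(8,2) = 28; x_2 ≥ 7 gives C(4,2) = 6; x_3 ≥ 5 gives C(6,2) = 15. Together 49.
Add back pairs where two caps are both exceeded: 0 + 3 + 0 = 3.
By inclusion–exclusion the count is 55 − 49 + 3 = 9.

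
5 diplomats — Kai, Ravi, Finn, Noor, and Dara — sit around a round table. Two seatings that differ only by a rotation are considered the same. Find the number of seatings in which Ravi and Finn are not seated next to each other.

12

All circular seatings of 5 people number (4)! = 24.
Those with Ravi next to Finn: fuse the pair into one unit and seat 4 units around a circle — 2·(3)! = 12.
Subtracting, 24 − 12 = 12.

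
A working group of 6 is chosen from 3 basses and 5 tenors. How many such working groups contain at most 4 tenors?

Split by how many tenors are chosen (0 through 4).
Sum: C(5,0)·C(3,6) + C(5,1)·C(3,5) + C(5,2)·C(3,4) + C(5,3)·C(3,3) + C(5,4)·C(3,2) = 0 + 0 + 0 + 10 + 15 = 25.

25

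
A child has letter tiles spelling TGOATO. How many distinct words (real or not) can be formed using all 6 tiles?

TGOATO has 6 letters with O appearing twice and T appearing twice.
Dividing 6! = 720 by 2!·2! = 4 for the repeated letters gives 180.

180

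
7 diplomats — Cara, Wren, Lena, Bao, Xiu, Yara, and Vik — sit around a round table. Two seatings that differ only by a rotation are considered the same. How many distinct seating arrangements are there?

Seat Cara anywhere (absorbing the rotational symmetry), then permute the other 6: (6)! = 720.

720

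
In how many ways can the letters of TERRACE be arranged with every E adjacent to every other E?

Treat the 2 copies of E as a single block. The multiset to arrange is then {EE, A, C, R, R, T}, 6 items in all.
That gives (6)!/(2!) = 360 arrangements.

360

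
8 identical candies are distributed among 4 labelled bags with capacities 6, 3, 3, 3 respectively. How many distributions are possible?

By stars and bars, unrestricted non-negative solutions to x_1+…+x_4 = 8 number C(8+3,3) = 165.
Subtract solutions that violate a single cap (substitute x_i' = x_i − (cap_i+1)): x_1 ≥ 7 gives C(4,3) = 4; x_2 ≥ 4 gives C(7,3) = 35; x_3 ≥ 4 gives C(7,3) = 35; x_4 ≥ 4 gives C(7,3) = 35. Together 109.
Add back pairs where two caps are both exceeded: 0 + 0 + 0 + 1 + 1 + 1 = 3.
By inclusion–exclusion the count is 165 − 109 + 3 = 59.

59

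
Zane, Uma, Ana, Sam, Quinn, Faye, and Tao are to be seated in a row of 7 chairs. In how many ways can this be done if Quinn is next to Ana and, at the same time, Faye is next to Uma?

Treat {Quinn,Ana} as one block (2 orders) and {Faye,Uma} as another (2 orders).
That leaves 5 units to arrange: 2 × 2 × 5! = 4 × 120 = 480.

480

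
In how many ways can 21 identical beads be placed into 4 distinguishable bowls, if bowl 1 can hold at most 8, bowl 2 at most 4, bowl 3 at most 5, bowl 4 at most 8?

35

By stars and bars, unrestricted non-negative solutions to x_1+…+x_4 = 21 number C(21+3,3) = 2024.
Subtract solutions that violate a single cap (substitute x_i' = x_i − (cap_i+1)): x_1 ≥ 9 gives C(15,3) = 455; x_2 ≥ 5 gives C(19,3) = 969; x_3 ≥ 6 gives C(18,3) = 816; x_4 ≥ 9 gives C(15,3) = 455. Together 2695.
Add back pairs where two caps are both exceeded: 120 + 84 + 20 + 286 + 120 + 84 = 714.
Subtract triples: 4 + 0 + 0 + 4 = 8.
By inclusion–exclusion the count is 2024 − 2695 + 714 − 8 = 35.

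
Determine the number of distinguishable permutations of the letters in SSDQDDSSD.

The 9 letters of SSDQDDSSD have repeats: D appearing 4 times and S appearing 4 times.
Dividing 9! = 362880 by 4!·4! = 576 for the repeated letters gives 630.

630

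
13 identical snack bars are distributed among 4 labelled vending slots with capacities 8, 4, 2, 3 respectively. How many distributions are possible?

Without the upper bounds there are C(16,3) = 560 ways to split 13 among 4 vending slots.
Subtract solutions that violate a single cap (substitute x_i' = x_i − (cap_i+1)): x_1 ≥ 9 gives C(7,3) = 35; x_2 ≥ 5 gives C(11,3) = 165; x_3 ≥ 3 gives C(13,3) = 286; x_4 ≥ 4 gives C(12,3) = 220. Together 706.
Add back pairs where two caps are both exceeded: 0 + 4 + 1 + 56 + 35 + 84 = 180.
Subtract triples: 0 + 0 + 0 + 4 = 4.
By inclusion–exclusion the count is 560 − 706 + 180 − 4 = 30.

30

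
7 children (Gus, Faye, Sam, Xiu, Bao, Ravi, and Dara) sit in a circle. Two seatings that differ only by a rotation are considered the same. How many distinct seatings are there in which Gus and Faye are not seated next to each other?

Without the restriction there are (6)! = 720 seatings.
Those with Gus next to Faye: fuse the pair into one unit and seat 6 units around a circle — 2·(5)! = 240.
Subtracting, 720 − 240 = 480.

480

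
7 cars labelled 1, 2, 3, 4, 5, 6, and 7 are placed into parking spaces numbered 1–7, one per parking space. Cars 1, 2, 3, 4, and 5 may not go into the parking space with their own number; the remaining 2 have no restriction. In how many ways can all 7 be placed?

2428

Let Aᵢ (for 1 ≤ i ≤ 5) be the placements that put car i in its forbidden parking space. Any j of these fix j positions, leaving (7−j)! ways to fill the rest, and there are C(5,j) ways to pick which j.
By inclusion–exclusion, the number of valid placements is Σ_{j=0}^{5} (−1)^j C(5,j)·(7−j)!.
Computing: 5040 − 3600 + 1200 − 240 + 30 − 2 = 2428.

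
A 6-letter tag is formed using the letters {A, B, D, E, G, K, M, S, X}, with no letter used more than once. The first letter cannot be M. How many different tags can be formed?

The first letter has 9−1 = 8 choices (anything except M).
The remaining 5 letters are filled from the other 8 symbols without repetition: 8 × 7 × 6 × 5 × 4 = 6720.
Total: 8 × 6720 = 53760.

53760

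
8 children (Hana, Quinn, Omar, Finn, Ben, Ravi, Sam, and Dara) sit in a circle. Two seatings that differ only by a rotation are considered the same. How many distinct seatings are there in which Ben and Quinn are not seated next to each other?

3600

All circular seatings of 8 people number (7)! = 5040.
Seatings with Ben beside Quinn: treat them as a block with 2 internal orders, giving 2 × (6)! = 1440.
Subtracting, 5040 − 1440 = 3600.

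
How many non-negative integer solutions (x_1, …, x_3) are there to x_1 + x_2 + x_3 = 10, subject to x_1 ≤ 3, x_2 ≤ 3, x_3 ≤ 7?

10

Without the upper bounds there are C(12,2) = 66 ways to split 10 among 3 variables.
Subtract solutions that violate a single cap (substitute x_i' = x_i − (cap_i+1)): x_1 ≥ 4 gives C(8,2) = 28; x_2 ≥ 4 gives C(8,2) = 28; x_3 ≥ 8 gives C(4,2) = 6. Together 62.
Add back pairs where two caps are both exceeded: 6 + 0 + 0 = 6.
By inclusion–exclusion the count is 66 − 62 + 6 = 10.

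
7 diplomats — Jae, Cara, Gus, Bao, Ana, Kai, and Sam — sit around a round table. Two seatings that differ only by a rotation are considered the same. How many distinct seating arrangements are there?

720

Seat Jae anywhere (absorbing the rotational symmetry), then permute the other 6: (6)! = 720.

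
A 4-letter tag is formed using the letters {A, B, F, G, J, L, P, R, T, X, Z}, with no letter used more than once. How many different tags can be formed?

Choose and order 4 of the 11 symbols: the first letter has 11 options, the next 10, then 9, 8.
11 × 10 × 9 × 8 = 7920.

7920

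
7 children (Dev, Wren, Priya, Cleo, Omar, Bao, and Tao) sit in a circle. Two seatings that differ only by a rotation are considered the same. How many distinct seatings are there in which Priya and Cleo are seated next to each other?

Glue Priya and Cleo into a block (2 internal orders). Seating 6 units around a circle gives (5)! arrangements.
So 2 × (5)! = 2 × 120 = 240.

240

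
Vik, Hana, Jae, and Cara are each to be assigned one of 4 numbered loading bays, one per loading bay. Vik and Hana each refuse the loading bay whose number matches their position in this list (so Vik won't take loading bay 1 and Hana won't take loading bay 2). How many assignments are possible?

14

Let Aᵢ (for i ∈ {1, 2}) be the placements that put person i in their forbidden loading bay. Any j of these fix j positions, leaving (4−j)! ways to fill the rest, and there are C(2,j) ways to pick which j.
By inclusion–exclusion, the number of valid placements is Σ_{j=0}^{2} (−1)^j C(2,j)·(4−j)!.
Computing: 24 − 12 + 2 = 14.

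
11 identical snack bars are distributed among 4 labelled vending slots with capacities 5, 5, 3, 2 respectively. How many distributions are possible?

Without the upper bounds there are C(14,3) = 364 ways to split 11 among 4 vending slots.
Subtract solutions that violate a single cap (substitute x_i' = x_i − (cap_i+1)): x_1 ≥ 6 gives C(8,3) = 56; x_2 ≥ 6 gives C(8,3) = 56; x_3 ≥ 4 gives C(10,3) = 120; x_4 ≥ 3 gives C(11,3) = 165. Together 397.
Add back pairs where two caps are both exceeded: 0 + 4 + 10 + 4 + 10 + 35 = 63.
By inclusion–exclusion the count is 364 − 397 + 63 = 30.

30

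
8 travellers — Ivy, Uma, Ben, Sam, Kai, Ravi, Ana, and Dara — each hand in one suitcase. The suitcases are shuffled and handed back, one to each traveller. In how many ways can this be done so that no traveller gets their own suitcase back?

14833

Let Aᵢ be the assignments in which traveller i gets their own suitcase. We want the size of the complement of A₁∪…∪A_8.
By inclusion–exclusion this is Σ_{j=0}^{8} (−1)^j C(8,j)·(8−j)!.
Computing: 40320 − 40320 + 20160 − 6720 + 1680 − 336 + 56 − 8 + 1 = 14833.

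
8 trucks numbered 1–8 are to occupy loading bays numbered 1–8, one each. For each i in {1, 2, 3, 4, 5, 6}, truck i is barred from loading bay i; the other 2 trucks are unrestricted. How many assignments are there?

18806

Let Aᵢ (for 1 ≤ i ≤ 6) be the placements that put truck i in its forbidden loading bay. Any j of these fix j positions, leaving (8−j)! ways to fill the rest, and there are C(6,j) ways to pick which j.
By inclusion–exclusion, the number of valid placements is Σ_{j=0}^{6} (−1)^j C(6,j)·(8−j)!.
Computing: 40320 − 30240 + 10800 − 2400 + 360 − 36 + 2 = 18806.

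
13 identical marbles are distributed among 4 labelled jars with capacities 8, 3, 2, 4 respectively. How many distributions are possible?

Without the upper bounds there are C(16,3) = 560 ways to split 13 among 4 jars.
Subtract solutions that violate a single cap (substitute x_i' = x_i − (cap_i+1)): x_1 ≥ 9 gives C(7,3) = 35; x_2 ≥ 4 gives C(12,3) = 220; x_3 ≥ 3 gives C(13,3) = 286; x_4 ≥ 5 gives C(11,3) = 165. Together 706.
Add back pairs where two caps are both exceeded: 1 + 4 + 0 + 84 + 35 + 56 = 180.
Subtract triples: 0 + 0 + 0 + 4 = 4.
By inclusion–exclusion the count is 560 − 706 + 180 − 4 = 30.

30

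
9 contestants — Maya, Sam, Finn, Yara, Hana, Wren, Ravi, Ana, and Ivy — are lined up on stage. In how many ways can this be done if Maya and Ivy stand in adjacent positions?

Place the 7 others and the Maya-Ivy pair as 8 objects in a line; the pair has 2 internal arrangements.
So the count is 2·(8)! = 80640.

80640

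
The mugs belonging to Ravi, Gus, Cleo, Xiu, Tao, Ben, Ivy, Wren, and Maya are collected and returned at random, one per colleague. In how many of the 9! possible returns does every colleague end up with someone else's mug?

Let Aᵢ be the assignments in which colleague i gets their own mug. We want the size of the complement of A₁∪…∪A_9.
By inclusion–exclusion this is Σ_{j=0}^{9} (−1)^j C(9,j)·(9−j)!.
Computing: 362880 − 362880 + 181440 − 60480 + 15120 − 3024 + 504 − 72 + 9 − 1 = 133496.

133496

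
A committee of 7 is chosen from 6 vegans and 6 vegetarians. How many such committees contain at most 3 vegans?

Split by how many vegans are chosen (0 through 3).
Sum: C(6,0)·C(6,7) + C(6,1)·C(6,6) + C(6,2)·C(6,5) + C(6,3)·C(6,4) = 0 + 6 + 90 + 300 = 396.

396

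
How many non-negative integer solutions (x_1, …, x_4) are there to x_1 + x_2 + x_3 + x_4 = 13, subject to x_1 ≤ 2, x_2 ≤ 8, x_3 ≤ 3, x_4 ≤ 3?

Without the upper bounds there are C(16,3) = 560 ways to split 13 among 4 variables.
Subtract solutions that violate a single cap (substitute x_i' = x_i − (cap_i+1)): x_1 ≥ 3 gives C(13,3) = 286; x_2 ≥ 9 gives C(7,3) = 35; x_3 ≥ 4 gives C(12,3) = 220; x_4 ≥ 4 gives C(12,3) = 220. Together 761.
Add back pairs where two caps are both exceeded: 4 + 84 + 84 + 1 + 1 + 56 = 230.
Subtract triples: 0 + 0 + 10 + 0 = 10.
By inclusion–exclusion the count is 560 − 761 + 230 − 10 = 19.

19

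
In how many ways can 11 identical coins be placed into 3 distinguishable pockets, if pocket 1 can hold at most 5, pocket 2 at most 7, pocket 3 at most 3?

By stars and bars, unrestricted non-negative solutions to x_1+…+x_3 = 11 number C(11+2,2) = 78.
Subtract solutions that violate a single cap (substitute x_i' = x_i − (cap_i+1)): x_1 ≥ 6 gives C(7,2) = 21; x_2 ≥ 8 gives C(5,2) = 10; x_3 ≥ 4 gives C(9,2) = 36. Together 67.
Add back pairs where two caps are both exceeded: 0 + 3 + 0 = 3.
By inclusion–exclusion the count is 78 − 67 + 3 = 14.

14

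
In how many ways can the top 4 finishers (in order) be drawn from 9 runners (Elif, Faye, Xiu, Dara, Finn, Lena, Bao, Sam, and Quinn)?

This is an ordered selection of 4 from 9: P(9,4).
That gives 9 × 8 × 7 × 6 = 3024.

3024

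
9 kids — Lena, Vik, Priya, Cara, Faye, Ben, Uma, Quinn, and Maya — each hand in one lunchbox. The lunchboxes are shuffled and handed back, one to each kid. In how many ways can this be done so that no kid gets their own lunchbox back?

133496

Count assignments avoiding every fixed point. For any j of the 9 kids fixed to their own lunchbox, the other 9−j can be arranged in (9−j)! ways.
By inclusion–exclusion this is Σ_{j=0}^{9} (−1)^j C(9,j)·(9−j)!.
Computing: 362880 − 362880 + 181440 − 60480 + 15120 − 3024 + 504 − 72 + 9 − 1 = 133496.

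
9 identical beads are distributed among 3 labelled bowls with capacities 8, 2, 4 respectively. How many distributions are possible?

14

Without the upper bounds there are C(11,2) = 55 ways to split 9 among 3 bowls.
Subtract solutions that violate a single cap (substitute x_i' = x_i − (cap_i+1)): x_1 ≥ 9 gives C(2,2) = 1; x_2 ≥ 3 gives C(8,2) = 28; x_3 ≥ 5 gives C(6,2) = 15. Together 44.
Add back pairs where two caps are both exceeded: 0 + 0 + 3 = 3.
By inclusion–exclusion the count is 55 − 44 + 3 = 14.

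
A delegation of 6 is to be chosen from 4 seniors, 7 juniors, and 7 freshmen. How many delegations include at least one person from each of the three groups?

Unrestricted: C(18,6) = 18564 ways to pick any 6 of the 18.
Subtract selections that omit an entire group: no seniors → C(14,6) = 3003; no juniors → C(11,6) = 462; no freshmen → C(11,6) = 462.
Add back selections omitting two groups (i.e. drawn from a single group): C(4,6) + C(7,6) + C(7,6) = 14.
By inclusion–exclusion: 18564 − 3927 + 14 = 14651.

14651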